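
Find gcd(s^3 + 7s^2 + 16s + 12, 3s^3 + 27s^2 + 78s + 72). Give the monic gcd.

s^2 + 5s + 6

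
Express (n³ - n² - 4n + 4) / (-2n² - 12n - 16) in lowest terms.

(-n² + 3n - 2)/(2n + 8)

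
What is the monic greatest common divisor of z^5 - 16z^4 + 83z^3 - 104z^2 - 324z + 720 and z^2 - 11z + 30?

Repeated division with remainder:
  z^5 - 16z^4 + 83z^3 - 104z^2 - 324z + 720 = (z^3 - 5z^2 - 2z + 24)(z^2 - 11z + 30) + (0)
The last nonzero remainder z^2 - 11z + 30 is already monic.

z^2 - 11z + 30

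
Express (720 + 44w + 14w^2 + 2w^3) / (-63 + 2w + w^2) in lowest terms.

Repeated division with remainder:
  2w^3 + 14w^2 + 44w + 720 = (2w + 10)(w^2 + 2w - 63) + (150w + 1350)
  w^2 + 2w - 63 = ((1/150)w - 7/150)(150w + 1350) + (0)
Last nonzero remainder: 150w + 1350. Dividing through by 150 gives the monic gcd w + 9.
Cancel w + 9 from numerator and denominator to get the reduced form.

(80 - 4w + 2w^2)/(-7 + w)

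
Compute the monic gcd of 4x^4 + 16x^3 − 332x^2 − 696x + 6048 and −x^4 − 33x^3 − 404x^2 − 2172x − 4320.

x^2 + 15x + 54

By polynomial division,
  4x^4 + 16x^3 − 332x^2 − 696x + 6048 = (−4)(−x^4 − 33x^3 − 404x^2 − 2172x − 4320) + (−116x^3 − 1948x^2 − 9384x − 11232)
  −x^4 − 33x^3 − 404x^2 − 2172x − 4320 = ((1/116)x + 235/1682)(−116x^3 − 1948x^2 − 9384x − 11232) + (−(42840/841)x^2 − (642600/841)x − 2313360/841)
  −116x^3 − 1948x^2 − 9384x − 11232 = ((24389/10710)x + 21866/5355)(−(42840/841)x^2 − (642600/841)x − 2313360/841) + (0)
Last nonzero remainder: −(42840/841)x^2 − (642600/841)x − 2313360/841. Dividing through by −42840/841 gives the monic gcd x^2 + 15x + 54.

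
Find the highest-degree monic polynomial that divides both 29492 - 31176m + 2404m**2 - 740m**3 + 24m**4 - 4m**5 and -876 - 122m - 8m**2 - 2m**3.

Repeated division with remainder:
  -4m**5 + 24m**4 - 740m**3 + 2404m**2 - 31176m + 29492 = (2m**2 - 20m + 328)(-2m**3 - 8m**2 - 122m - 876) + (4340m**2 - 8680m + 316820)
  -2m**3 - 8m**2 - 122m - 876 = (-(1/2170)m - 3/1085)(4340m**2 - 8680m + 316820) + (0)
Last nonzero remainder: 4340m**2 - 8680m + 316820. Dividing through by 4340 gives the monic gcd m**2 - 2m + 73.

73 - 2m + m**2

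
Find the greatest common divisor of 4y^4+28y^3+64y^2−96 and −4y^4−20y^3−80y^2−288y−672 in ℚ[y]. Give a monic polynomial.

y^2+6y+12

Apply the Euclidean algorithm:
  4y^4+28y^3+64y^2−96 = (−1)(−4y^4−20y^3−80y^2−288y−672) + (8y^3−16y^2−288y−768)
  −4y^4−20y^3−80y^2−288y−672 = (−(1/2)y−7/2)(8y^3−16y^2−288y−768) + (−280y^2−1680y−3360)
  8y^3−16y^2−288y−768 = (−(1/35)y+8/35)(−280y^2−1680y−3360) + (0)
Last nonzero remainder: −280y^2−1680y−3360. Dividing through by −280 gives the monic gcd y^2+6y+12.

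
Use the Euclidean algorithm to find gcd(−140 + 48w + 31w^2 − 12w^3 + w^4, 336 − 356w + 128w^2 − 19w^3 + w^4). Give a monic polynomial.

14 − 9w + w^2

Repeated division with remainder:
  w^4 − 12w^3 + 31w^2 + 48w − 140 = (w^4 − 19w^3 + 128w^2 − 356w + 336) + (7w^3 − 97w^2 + 404w − 476)
  w^4 − 19w^3 + 128w^2 − 356w + 336 = ((1/7)w − 36/49)(7w^3 − 97w^2 + 404w − 476) + (−(48/49)w^2 + (432/49)w − 96/7)
  7w^3 − 97w^2 + 404w − 476 = (−(343/48)w + 833/24)(−(48/49)w^2 + (432/49)w − 96/7) + (0)
Last nonzero remainder: −(48/49)w^2 + (432/49)w − 96/7. Dividing through by −48/49 gives the monic gcd w^2 − 9w + 14.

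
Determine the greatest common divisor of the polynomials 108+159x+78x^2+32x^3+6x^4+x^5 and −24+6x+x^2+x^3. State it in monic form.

By polynomial division,
  x^5+6x^4+32x^3+78x^2+159x+108 = (x^2+5x+21)(x^3+x^2+6x−24) + (51x^2+153x+612)
  x^3+x^2+6x−24 = ((1/51)x−2/51)(51x^2+153x+612) + (0)
Last nonzero remainder: 51x^2+153x+612. Dividing through by 51 gives the monic gcd x^2+3x+12.

12+3x+x^2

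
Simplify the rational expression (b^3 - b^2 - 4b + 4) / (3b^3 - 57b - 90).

(b^2 - 3b + 2)/(3b^2 - 6b - 45)

Apply the Euclidean algorithm:
  b^3 - b^2 - 4b + 4 = (1/3)(3b^3 - 57b - 90) + (-b^2 + 15b + 34)
  3b^3 - 57b - 90 = (-3b - 45)(-b^2 + 15b + 34) + (720b + 1440)
  -b^2 + 15b + 34 = (-(1/720)b + 17/720)(720b + 1440) + (0)
Last nonzero remainder: 720b + 1440. Dividing through by 720 gives the monic gcd b + 2.
Cancel b + 2 from numerator and denominator to get the reduced form.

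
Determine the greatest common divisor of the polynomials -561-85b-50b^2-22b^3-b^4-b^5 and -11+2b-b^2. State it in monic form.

11-2b+b^2

Euclidean algorithm in ℚ[b]:
  -b^5-b^4-22b^3-50b^2-85b-561 = (b^3+3b^2+17b+51)(-b^2+2b-11) + (0)
Last nonzero remainder: -b^2+2b-11. Dividing through by -1 gives the monic gcd b^2-2b+11.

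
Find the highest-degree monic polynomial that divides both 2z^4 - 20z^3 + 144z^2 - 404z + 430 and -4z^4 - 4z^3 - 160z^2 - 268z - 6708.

z^2 - 6z + 43

By polynomial division,
  2z^4 - 20z^3 + 144z^2 - 404z + 430 = (-1/2)(-4z^4 - 4z^3 - 160z^2 - 268z - 6708) + (-22z^3 + 64z^2 - 538z - 2924)
  -4z^4 - 4z^3 - 160z^2 - 268z - 6708 = ((2/11)z + 86/121)(-22z^3 + 64z^2 - 538z - 2924) + (-(13028/121)z^2 + (78168/121)z - 560204/121)
  -22z^3 + 64z^2 - 538z - 2924 = ((1331/6514)z + 2057/3257)(-(13028/121)z^2 + (78168/121)z - 560204/121) + (0)
Last nonzero remainder: -(13028/121)z^2 + (78168/121)z - 560204/121. Dividing through by -13028/121 gives the monic gcd z^2 - 6z + 43.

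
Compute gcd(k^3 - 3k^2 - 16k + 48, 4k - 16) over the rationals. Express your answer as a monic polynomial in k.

Apply the Euclidean algorithm:
  k^3 - 3k^2 - 16k + 48 = ((1/4)k^2 + (1/4)k - 3)(4k - 16) + (0)
Last nonzero remainder: 4k - 16. Dividing through by 4 gives the monic gcd k - 4.

k - 4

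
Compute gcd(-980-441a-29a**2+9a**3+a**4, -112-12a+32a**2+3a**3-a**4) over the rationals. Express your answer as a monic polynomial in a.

-28-3a+a**2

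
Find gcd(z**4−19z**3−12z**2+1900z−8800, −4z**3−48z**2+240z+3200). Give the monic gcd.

z**2+2z−80

Euclidean algorithm in ℚ[z]:
  z**4−19z**3−12z**2+1900z−8800 = (−(1/4)z+31/4)(−4z**3−48z**2+240z+3200) + (420z**2+840z−33600)
  −4z**3−48z**2+240z+3200 = (−(1/105)z−2/21)(420z**2+840z−33600) + (0)
Last nonzero remainder: 420z**2+840z−33600. Dividing through by 420 gives the monic gcd z**2+2z−80.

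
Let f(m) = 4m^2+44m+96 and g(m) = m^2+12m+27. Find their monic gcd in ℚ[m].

m+3

By polynomial division,
  4m^2+44m+96 = (4)(m^2+12m+27) + (−4m−12)
  m^2+12m+27 = (−(1/4)m−9/4)(−4m−12) + (0)
Last nonzero remainder: −4m−12. Dividing through by −4 gives the monic gcd m+3.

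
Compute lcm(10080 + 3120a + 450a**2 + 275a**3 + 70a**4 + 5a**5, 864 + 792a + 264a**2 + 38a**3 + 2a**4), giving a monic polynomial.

36288 + 29376a + 9252a**2 + 2424a**3 + 837a**4 + 199a**5 + 23a**6 + a**7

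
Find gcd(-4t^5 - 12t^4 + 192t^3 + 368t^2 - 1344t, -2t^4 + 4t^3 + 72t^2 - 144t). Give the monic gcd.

t^3 - 8t^2 + 12t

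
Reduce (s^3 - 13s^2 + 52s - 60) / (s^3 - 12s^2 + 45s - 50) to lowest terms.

Repeated division with remainder:
  s^3 - 13s^2 + 52s - 60 = (s^3 - 12s^2 + 45s - 50) + (-s^2 + 7s - 10)
  s^3 - 12s^2 + 45s - 50 = (-s + 5)(-s^2 + 7s - 10) + (0)
Last nonzero remainder: -s^2 + 7s - 10. Dividing through by -1 gives the monic gcd s^2 - 7s + 10.
Cancel s^2 - 7s + 10 from numerator and denominator to get the reduced form.

(s - 6)/(s - 5)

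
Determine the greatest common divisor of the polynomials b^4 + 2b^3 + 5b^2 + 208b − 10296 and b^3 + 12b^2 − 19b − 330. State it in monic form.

Euclidean algorithm in ℚ[b]:
  b^4 + 2b^3 + 5b^2 + 208b − 10296 = (b − 10)(b^3 + 12b^2 − 19b − 330) + (144b^2 + 348b − 13596)
  b^3 + 12b^2 − 19b − 330 = ((1/144)b + 115/1728)(144b^2 + 348b − 13596) + ((7525/144)b + 82775/144)
  144b^2 + 348b − 13596 = ((20736/7525)b − 177984/7525)((7525/144)b + 82775/144) + (0)
Last nonzero remainder: (7525/144)b + 82775/144. Dividing through by 7525/144 gives the monic gcd b + 11.

b + 11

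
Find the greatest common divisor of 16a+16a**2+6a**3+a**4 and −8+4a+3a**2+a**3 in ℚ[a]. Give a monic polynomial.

8+4a+a**2

Euclidean algorithm in ℚ[a]:
  a**4+6a**3+16a**2+16a = (a+3)(a**3+3a**2+4a−8) + (3a**2+12a+24)
  a**3+3a**2+4a−8 = ((1/3)a−1/3)(3a**2+12a+24) + (0)
Last nonzero remainder: 3a**2+12a+24. Dividing through by 3 gives the monic gcd a**2+4a+8.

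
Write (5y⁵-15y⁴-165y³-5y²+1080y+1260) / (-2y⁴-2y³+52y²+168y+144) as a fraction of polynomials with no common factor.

By polynomial division,
  5y⁵-15y⁴-165y³-5y²+1080y+1260 = (-(5/2)y+10)(-2y⁴-2y³+52y²+168y+144) + (-15y³-105y²-240y-180)
  -2y⁴-2y³+52y²+168y+144 = ((2/15)y-4/5)(-15y³-105y²-240y-180) + (0)
Last nonzero remainder: -15y³-105y²-240y-180. Dividing through by -15 gives the monic gcd y³+7y²+16y+12.
Cancel y³+7y²+16y+12 from numerator and denominator to get the reduced form.

(-5y²+50y-105)/(2y-12)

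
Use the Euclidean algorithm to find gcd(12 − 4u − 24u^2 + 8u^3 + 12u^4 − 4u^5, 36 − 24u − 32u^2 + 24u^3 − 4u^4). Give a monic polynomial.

3 − u − 3u^2 + u^3

Repeated division with remainder:
  −4u^5 + 12u^4 + 8u^3 − 24u^2 − 4u + 12 = (u + 3)(−4u^4 + 24u^3 − 32u^2 − 24u + 36) + (−32u^3 + 96u^2 + 32u − 96)
  −4u^4 + 24u^3 − 32u^2 − 24u + 36 = ((1/8)u − 3/8)(−32u^3 + 96u^2 + 32u − 96) + (0)
Last nonzero remainder: −32u^3 + 96u^2 + 32u − 96. Dividing through by −32 gives the monic gcd u^3 − 3u^2 − u + 3.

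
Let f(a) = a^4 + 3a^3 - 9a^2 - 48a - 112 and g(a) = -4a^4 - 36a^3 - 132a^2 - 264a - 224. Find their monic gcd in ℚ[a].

a^3 + 7a^2 + 19a + 28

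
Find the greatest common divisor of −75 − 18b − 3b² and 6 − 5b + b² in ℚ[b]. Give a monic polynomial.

Repeated division with remainder:
  −3b² − 18b − 75 = (−3)(b² − 5b + 6) + (−33b − 57)
  b² − 5b + 6 = (−(1/33)b + 74/363)(−33b − 57) + (2132/121)
  −33b − 57 = (−(3993/2132)b − 6897/2132)(2132/121) + (0)
The last nonzero remainder is the constant 2132/121, so the polynomials are coprime and gcd = 1.

1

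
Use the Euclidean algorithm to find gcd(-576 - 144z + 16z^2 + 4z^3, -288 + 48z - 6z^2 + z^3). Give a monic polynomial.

-6 + z

Repeated division with remainder:
  4z^3 + 16z^2 - 144z - 576 = (4)(z^3 - 6z^2 + 48z - 288) + (40z^2 - 336z + 576)
  z^3 - 6z^2 + 48z - 288 = ((1/40)z + 3/50)(40z^2 - 336z + 576) + ((1344/25)z - 8064/25)
  40z^2 - 336z + 576 = ((125/168)z - 25/14)((1344/25)z - 8064/25) + (0)
Last nonzero remainder: (1344/25)z - 8064/25. Dividing through by 1344/25 gives the monic gcd z - 6.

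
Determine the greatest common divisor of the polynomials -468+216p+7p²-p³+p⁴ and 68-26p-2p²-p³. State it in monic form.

-2+p

Repeated division with remainder:
  p⁴-p³+7p²+216p-468 = (-p+3)(-p³-2p²-26p+68) + (-13p²+362p-672)
  -p³-2p²-26p+68 = ((1/13)p+388/169)(-13p²+362p-672) + (-(136114/169)p+272228/169)
  -13p²+362p-672 = ((2197/136114)p-28392/68057)(-(136114/169)p+272228/169) + (0)
Last nonzero remainder: -(136114/169)p+272228/169. Dividing through by -136114/169 gives the monic gcd p-2.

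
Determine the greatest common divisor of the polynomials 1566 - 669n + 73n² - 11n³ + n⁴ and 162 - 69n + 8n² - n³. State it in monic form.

-3 + n

Apply the Euclidean algorithm:
  n⁴ - 11n³ + 73n² - 669n + 1566 = (-n + 3)(-n³ + 8n² - 69n + 162) + (-20n² - 300n + 1080)
  -n³ + 8n² - 69n + 162 = ((1/20)n - 23/20)(-20n² - 300n + 1080) + (-468n + 1404)
  -20n² - 300n + 1080 = ((5/117)n + 10/13)(-468n + 1404) + (0)
Last nonzero remainder: -468n + 1404. Dividing through by -468 gives the monic gcd n - 3.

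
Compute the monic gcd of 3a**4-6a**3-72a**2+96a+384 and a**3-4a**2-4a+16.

a**2-2a-8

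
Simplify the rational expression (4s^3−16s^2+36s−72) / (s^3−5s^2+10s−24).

Repeated division with remainder:
  4s^3−16s^2+36s−72 = (4)(s^3−5s^2+10s−24) + (4s^2−4s+24)
  s^3−5s^2+10s−24 = ((1/4)s−1)(4s^2−4s+24) + (0)
Last nonzero remainder: 4s^2−4s+24. Dividing through by 4 gives the monic gcd s^2−s+6.
Cancel s^2−s+6 from numerator and denominator to get the reduced form.

(4s−12)/(s−4)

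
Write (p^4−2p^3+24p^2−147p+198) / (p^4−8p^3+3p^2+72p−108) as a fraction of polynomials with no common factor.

(p^2+3p+33)/(p^2−3p−18)

Apply the Euclidean algorithm:
  p^4−2p^3+24p^2−147p+198 = (p^4−8p^3+3p^2+72p−108) + (6p^3+21p^2−219p+306)
  p^4−8p^3+3p^2+72p−108 = ((1/6)p−23/12)(6p^3+21p^2−219p+306) + ((319/4)p^2−(1595/4)p+957/2)
  6p^3+21p^2−219p+306 = ((24/319)p+204/319)((319/4)p^2−(1595/4)p+957/2) + (0)
Last nonzero remainder: (319/4)p^2−(1595/4)p+957/2. Dividing through by 319/4 gives the monic gcd p^2−5p+6.
Cancel p^2−5p+6 from numerator and denominator to get the reduced form.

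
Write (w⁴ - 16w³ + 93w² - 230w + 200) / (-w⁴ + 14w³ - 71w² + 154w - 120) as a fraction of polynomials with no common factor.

(-w + 5)/(w - 3)

Apply the Euclidean algorithm:
  w⁴ - 16w³ + 93w² - 230w + 200 = (-1)(-w⁴ + 14w³ - 71w² + 154w - 120) + (-2w³ + 22w² - 76w + 80)
  -w⁴ + 14w³ - 71w² + 154w - 120 = ((1/2)w - 3/2)(-2w³ + 22w² - 76w + 80) + (0)
Last nonzero remainder: -2w³ + 22w² - 76w + 80. Dividing through by -2 gives the monic gcd w³ - 11w² + 38w - 40.
Cancel w³ - 11w² + 38w - 40 from numerator and denominator to get the reduced form.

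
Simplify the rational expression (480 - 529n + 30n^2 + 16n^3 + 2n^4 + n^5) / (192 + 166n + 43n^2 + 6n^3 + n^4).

Apply the Euclidean algorithm:
  n^5 + 2n^4 + 16n^3 + 30n^2 - 529n + 480 = (n - 4)(n^4 + 6n^3 + 43n^2 + 166n + 192) + (-3n^3 + 36n^2 - 57n + 1248)
  n^4 + 6n^3 + 43n^2 + 166n + 192 = (-(1/3)n - 6)(-3n^3 + 36n^2 - 57n + 1248) + (240n^2 + 240n + 7680)
  -3n^3 + 36n^2 - 57n + 1248 = (-(1/80)n + 13/80)(240n^2 + 240n + 7680) + (0)
Last nonzero remainder: 240n^2 + 240n + 7680. Dividing through by 240 gives the monic gcd n^2 + n + 32.
Cancel n^2 + n + 32 from numerator and denominator to get the reduced form.

(15 - 17n + n^2 + n^3)/(6 + 5n + n^2)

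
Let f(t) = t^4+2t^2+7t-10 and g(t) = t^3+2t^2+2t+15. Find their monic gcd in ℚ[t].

By polynomial division,
  t^4+2t^2+7t-10 = (t-2)(t^3+2t^2+2t+15) + (4t^2-4t+20)
  t^3+2t^2+2t+15 = ((1/4)t+3/4)(4t^2-4t+20) + (0)
Last nonzero remainder: 4t^2-4t+20. Dividing through by 4 gives the monic gcd t^2-t+5.

t^2-t+5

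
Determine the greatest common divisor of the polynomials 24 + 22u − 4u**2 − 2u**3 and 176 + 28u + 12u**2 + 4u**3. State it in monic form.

4 + u

Euclidean algorithm in ℚ[u]:
  −2u**3 − 4u**2 + 22u + 24 = (−1/2)(4u**3 + 12u**2 + 28u + 176) + (2u**2 + 36u + 112)
  4u**3 + 12u**2 + 28u + 176 = (2u − 30)(2u**2 + 36u + 112) + (884u + 3536)
  2u**2 + 36u + 112 = ((1/442)u + 7/221)(884u + 3536) + (0)
Last nonzero remainder: 884u + 3536. Dividing through by 884 gives the monic gcd u + 4.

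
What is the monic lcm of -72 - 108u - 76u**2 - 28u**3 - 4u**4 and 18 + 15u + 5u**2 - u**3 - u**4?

By polynomial division,
  -4u**4 - 28u**3 - 76u**2 - 108u - 72 = (4)(-u**4 - u**3 + 5u**2 + 15u + 18) + (-24u**3 - 96u**2 - 168u - 144)
  -u**4 - u**3 + 5u**2 + 15u + 18 = ((1/24)u - 1/8)(-24u**3 - 96u**2 - 168u - 144) + (0)
Last nonzero remainder: -24u**3 - 96u**2 - 168u - 144. Dividing through by -24 gives the monic gcd u**3 + 4u**2 + 7u + 6.
Then lcm(f, g) = f·g / gcd(f, g); expanding and making the result monic gives the answer.

-54 - 63u - 30u**2 - 2u**3 + 4u**4 + u**5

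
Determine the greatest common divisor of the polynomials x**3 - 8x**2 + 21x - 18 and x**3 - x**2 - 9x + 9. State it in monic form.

By polynomial division,
  x**3 - 8x**2 + 21x - 18 = (x**3 - x**2 - 9x + 9) + (-7x**2 + 30x - 27)
  x**3 - x**2 - 9x + 9 = (-(1/7)x - 23/49)(-7x**2 + 30x - 27) + ((60/49)x - 180/49)
  -7x**2 + 30x - 27 = (-(343/60)x + 147/20)((60/49)x - 180/49) + (0)
Last nonzero remainder: (60/49)x - 180/49. Dividing through by 60/49 gives the monic gcd x - 3.

x - 3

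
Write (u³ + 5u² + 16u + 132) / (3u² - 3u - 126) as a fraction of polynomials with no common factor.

(u² - u + 22)/(3u - 21)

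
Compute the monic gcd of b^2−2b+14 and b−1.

Repeated division with remainder:
  b^2−2b+14 = (b−1)(b−1) + (13)
  b−1 = ((1/13)b−1/13)(13) + (0)
The last nonzero remainder is the constant 13, so the polynomials are coprime and gcd = 1.

1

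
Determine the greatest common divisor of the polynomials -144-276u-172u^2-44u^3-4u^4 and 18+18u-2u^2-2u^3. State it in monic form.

3+4u+u^2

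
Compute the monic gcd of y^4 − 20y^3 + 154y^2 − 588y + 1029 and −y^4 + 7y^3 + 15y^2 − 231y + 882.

y^3 − 13y^2 + 63y − 147

Repeated division with remainder:
  y^4 − 20y^3 + 154y^2 − 588y + 1029 = (−1)(−y^4 + 7y^3 + 15y^2 − 231y + 882) + (−13y^3 + 169y^2 − 819y + 1911)
  −y^4 + 7y^3 + 15y^2 − 231y + 882 = ((1/13)y + 6/13)(−13y^3 + 169y^2 − 819y + 1911) + (0)
Last nonzero remainder: −13y^3 + 169y^2 − 819y + 1911. Dividing through by −13 gives the monic gcd y^3 − 13y^2 + 63y − 147.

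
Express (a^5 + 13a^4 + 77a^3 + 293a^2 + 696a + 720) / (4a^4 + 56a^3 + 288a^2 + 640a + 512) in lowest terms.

(a^3 + 5a^2 + 21a + 45)/(4a^2 + 24a + 32)

Apply the Euclidean algorithm:
  a^5 + 13a^4 + 77a^3 + 293a^2 + 696a + 720 = ((1/4)a - 1/4)(4a^4 + 56a^3 + 288a^2 + 640a + 512) + (19a^3 + 205a^2 + 728a + 848)
  4a^4 + 56a^3 + 288a^2 + 640a + 512 = ((4/19)a + 244/361)(19a^3 + 205a^2 + 728a + 848) + (-(1380/361)a^2 - (11040/361)a - 22080/361)
  19a^3 + 205a^2 + 728a + 848 = (-(6859/1380)a - 19133/1380)(-(1380/361)a^2 - (11040/361)a - 22080/361) + (0)
Last nonzero remainder: -(1380/361)a^2 - (11040/361)a - 22080/361. Dividing through by -1380/361 gives the monic gcd a^2 + 8a + 16.
Cancel a^2 + 8a + 16 from numerator and denominator to get the reduced form.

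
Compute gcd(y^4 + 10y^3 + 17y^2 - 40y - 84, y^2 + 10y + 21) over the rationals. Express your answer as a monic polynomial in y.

y^2 + 10y + 21

By polynomial division,
  y^4 + 10y^3 + 17y^2 - 40y - 84 = (y^2 - 4)(y^2 + 10y + 21) + (0)
The last nonzero remainder y^2 + 10y + 21 is already monic.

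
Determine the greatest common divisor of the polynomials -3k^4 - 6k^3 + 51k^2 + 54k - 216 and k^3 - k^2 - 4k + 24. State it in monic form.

Euclidean algorithm in ℚ[k]:
  -3k^4 - 6k^3 + 51k^2 + 54k - 216 = (-3k - 9)(k^3 - k^2 - 4k + 24) + (30k^2 + 90k)
  k^3 - k^2 - 4k + 24 = ((1/30)k - 2/15)(30k^2 + 90k) + (8k + 24)
  30k^2 + 90k = ((15/4)k)(8k + 24) + (0)
Last nonzero remainder: 8k + 24. Dividing through by 8 gives the monic gcd k + 3.

k + 3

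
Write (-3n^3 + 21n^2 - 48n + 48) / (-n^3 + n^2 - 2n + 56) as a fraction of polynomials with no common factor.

(3n^2 - 9n + 12)/(n^2 + 3n + 14)

Euclidean algorithm in ℚ[n]:
  -3n^3 + 21n^2 - 48n + 48 = (3)(-n^3 + n^2 - 2n + 56) + (18n^2 - 42n - 120)
  -n^3 + n^2 - 2n + 56 = (-(1/18)n - 2/27)(18n^2 - 42n - 120) + (-(106/9)n + 424/9)
  18n^2 - 42n - 120 = (-(81/53)n - 135/53)(-(106/9)n + 424/9) + (0)
Last nonzero remainder: -(106/9)n + 424/9. Dividing through by -106/9 gives the monic gcd n - 4.
Cancel n - 4 from numerator and denominator to get the reduced form.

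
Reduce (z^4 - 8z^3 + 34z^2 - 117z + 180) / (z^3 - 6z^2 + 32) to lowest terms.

(z^3 - 4z^2 + 18z - 45)/(z^2 - 2z - 8)

Repeated division with remainder:
  z^4 - 8z^3 + 34z^2 - 117z + 180 = (z - 2)(z^3 - 6z^2 + 32) + (22z^2 - 149z + 244)
  z^3 - 6z^2 + 32 = ((1/22)z + 17/484)(22z^2 - 149z + 244) + (-(2835/484)z + 2835/121)
  22z^2 - 149z + 244 = (-(10648/2835)z + 29524/2835)(-(2835/484)z + 2835/121) + (0)
Last nonzero remainder: -(2835/484)z + 2835/121. Dividing through by -2835/484 gives the monic gcd z - 4.
Cancel z - 4 from numerator and denominator to get the reduced form.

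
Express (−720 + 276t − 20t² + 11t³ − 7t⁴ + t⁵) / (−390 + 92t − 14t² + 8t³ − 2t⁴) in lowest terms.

(48 + 4t − t³)/(26 + 6t + 2t²)

By polynomial division,
  t⁵ − 7t⁴ + 11t³ − 20t² + 276t − 720 = (−(1/2)t + 3/2)(−2t⁴ + 8t³ − 14t² + 92t − 390) + (−8t³ + 47t² − 57t − 135)
  −2t⁴ + 8t³ − 14t² + 92t − 390 = ((1/4)t + 15/32)(−8t³ + 47t² − 57t − 135) + (−(697/32)t² + (4879/32)t − 10455/32)
  −8t³ + 47t² − 57t − 135 = ((256/697)t + 288/697)(−(697/32)t² + (4879/32)t − 10455/32) + (0)
Last nonzero remainder: −(697/32)t² + (4879/32)t − 10455/32. Dividing through by −697/32 gives the monic gcd t² − 7t + 15.
Cancel t² − 7t + 15 from numerator and denominator to get the reduced form.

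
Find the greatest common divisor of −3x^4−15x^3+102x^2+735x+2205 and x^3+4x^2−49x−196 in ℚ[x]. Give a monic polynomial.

By polynomial division,
  −3x^4−15x^3+102x^2+735x+2205 = (−3x−3)(x^3+4x^2−49x−196) + (−33x^2+1617)
  x^3+4x^2−49x−196 = (−(1/33)x−4/33)(−33x^2+1617) + (0)
Last nonzero remainder: −33x^2+1617. Dividing through by −33 gives the monic gcd x^2−49.

x^2−49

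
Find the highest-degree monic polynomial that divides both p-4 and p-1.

Apply the Euclidean algorithm:
  p-4 = (p-1) + (-3)
  p-1 = (-(1/3)p+1/3)(-3) + (0)
The last nonzero remainder is the constant -3, so the polynomials are coprime and gcd = 1.

1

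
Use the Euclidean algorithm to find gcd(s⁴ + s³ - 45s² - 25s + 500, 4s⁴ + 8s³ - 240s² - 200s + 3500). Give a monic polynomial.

s² - 25

Apply the Euclidean algorithm:
  s⁴ + s³ - 45s² - 25s + 500 = (1/4)(4s⁴ + 8s³ - 240s² - 200s + 3500) + (-s³ + 15s² + 25s - 375)
  4s⁴ + 8s³ - 240s² - 200s + 3500 = (-4s - 68)(-s³ + 15s² + 25s - 375) + (880s² - 22000)
  -s³ + 15s² + 25s - 375 = (-(1/880)s + 3/176)(880s² - 22000) + (0)
Last nonzero remainder: 880s² - 22000. Dividing through by 880 gives the monic gcd s² - 25.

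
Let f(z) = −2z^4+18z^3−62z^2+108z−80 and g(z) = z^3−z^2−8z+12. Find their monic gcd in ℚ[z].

z−2

Apply the Euclidean algorithm:
  −2z^4+18z^3−62z^2+108z−80 = (−2z+16)(z^3−z^2−8z+12) + (−62z^2+260z−272)
  z^3−z^2−8z+12 = (−(1/62)z−99/1922)(−62z^2+260z−272) + ((966/961)z−1932/961)
  −62z^2+260z−272 = (−(29791/483)z+65348/483)((966/961)z−1932/961) + (0)
Last nonzero remainder: (966/961)z−1932/961. Dividing through by 966/961 gives the monic gcd z−2.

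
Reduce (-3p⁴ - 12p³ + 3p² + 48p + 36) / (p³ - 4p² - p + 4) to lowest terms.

(-3p³ - 9p² + 12p + 36)/(p² - 5p + 4)

Apply the Euclidean algorithm:
  -3p⁴ - 12p³ + 3p² + 48p + 36 = (-3p - 24)(p³ - 4p² - p + 4) + (-96p² + 36p + 132)
  p³ - 4p² - p + 4 = (-(1/96)p + 29/768)(-96p² + 36p + 132) + (-(63/64)p - 63/64)
  -96p² + 36p + 132 = ((2048/21)p - 2816/21)(-(63/64)p - 63/64) + (0)
Last nonzero remainder: -(63/64)p - 63/64. Dividing through by -63/64 gives the monic gcd p + 1.
Cancel p + 1 from numerator and denominator to get the reduced form.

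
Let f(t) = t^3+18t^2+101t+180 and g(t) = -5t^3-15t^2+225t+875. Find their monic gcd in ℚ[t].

t+5

Apply the Euclidean algorithm:
  t^3+18t^2+101t+180 = (-1/5)(-5t^3-15t^2+225t+875) + (15t^2+146t+355)
  -5t^3-15t^2+225t+875 = (-(1/3)t+101/45)(15t^2+146t+355) + ((704/45)t+704/9)
  15t^2+146t+355 = ((675/704)t+3195/704)((704/45)t+704/9) + (0)
Last nonzero remainder: (704/45)t+704/9. Dividing through by 704/45 gives the monic gcd t+5.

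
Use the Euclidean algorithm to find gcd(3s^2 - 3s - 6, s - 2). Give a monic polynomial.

Repeated division with remainder:
  3s^2 - 3s - 6 = (3s + 3)(s - 2) + (0)
The last nonzero remainder s - 2 is already monic.

s - 2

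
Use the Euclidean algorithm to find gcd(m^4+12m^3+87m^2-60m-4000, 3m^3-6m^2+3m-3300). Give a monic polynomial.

m^2+9m+100

Repeated division with remainder:
  m^4+12m^3+87m^2-60m-4000 = ((1/3)m+14/3)(3m^3-6m^2+3m-3300) + (114m^2+1026m+11400)
  3m^3-6m^2+3m-3300 = ((1/38)m-11/38)(114m^2+1026m+11400) + (0)
Last nonzero remainder: 114m^2+1026m+11400. Dividing through by 114 gives the monic gcd m^2+9m+100.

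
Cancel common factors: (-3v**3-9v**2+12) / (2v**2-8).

(-3v**2-3v+6)/(2v-4)

By polynomial division,
  -3v**3-9v**2+12 = (-(3/2)v-9/2)(2v**2-8) + (-12v-24)
  2v**2-8 = (-(1/6)v+1/3)(-12v-24) + (0)
Last nonzero remainder: -12v-24. Dividing through by -12 gives the monic gcd v+2.
Cancel v+2 from numerator and denominator to get the reduced form.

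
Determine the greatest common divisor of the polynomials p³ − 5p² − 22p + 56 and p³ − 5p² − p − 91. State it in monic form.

p − 7

Apply the Euclidean algorithm:
  p³ − 5p² − 22p + 56 = (p³ − 5p² − p − 91) + (−21p + 147)
  p³ − 5p² − p − 91 = (−(1/21)p² − (2/21)p − 13/21)(−21p + 147) + (0)
Last nonzero remainder: −21p + 147. Dividing through by −21 gives the monic gcd p − 7.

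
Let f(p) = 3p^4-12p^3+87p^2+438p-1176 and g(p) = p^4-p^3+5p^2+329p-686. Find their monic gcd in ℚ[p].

p^3-8p^2+61p-98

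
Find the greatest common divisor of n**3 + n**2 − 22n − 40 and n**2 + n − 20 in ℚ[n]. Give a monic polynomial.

By polynomial division,
  n**3 + n**2 − 22n − 40 = (n)(n**2 + n − 20) + (−2n − 40)
  n**2 + n − 20 = (−(1/2)n + 19/2)(−2n − 40) + (360)
  −2n − 40 = (−(1/180)n − 1/9)(360) + (0)
The last nonzero remainder is the constant 360, so the polynomials are coprime and gcd = 1.

1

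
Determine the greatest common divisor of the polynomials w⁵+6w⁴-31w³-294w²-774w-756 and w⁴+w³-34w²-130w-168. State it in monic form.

w³-3w²-22w-42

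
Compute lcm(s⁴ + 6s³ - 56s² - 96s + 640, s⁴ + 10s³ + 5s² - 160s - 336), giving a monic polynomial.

s⁶ + 16s⁵ + 25s⁴ - 530s³ - 1496s² + 4384s + 13440

Apply the Euclidean algorithm:
  s⁴ + 6s³ - 56s² - 96s + 640 = (s⁴ + 10s³ + 5s² - 160s - 336) + (-4s³ - 61s² + 64s + 976)
  s⁴ + 10s³ + 5s² - 160s - 336 = (-(1/4)s + 21/16)(-4s³ - 61s² + 64s + 976) + ((1617/16)s² - 1617)
  -4s³ - 61s² + 64s + 976 = (-(64/1617)s - 976/1617)((1617/16)s² - 1617) + (0)
Last nonzero remainder: (1617/16)s² - 1617. Dividing through by 1617/16 gives the monic gcd s² - 16.
Then lcm(f, g) = f·g / gcd(f, g); expanding and making the result monic gives the answer.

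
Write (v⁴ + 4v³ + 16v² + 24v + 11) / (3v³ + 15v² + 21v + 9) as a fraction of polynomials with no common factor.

(v² + 2v + 11)/(3v + 9)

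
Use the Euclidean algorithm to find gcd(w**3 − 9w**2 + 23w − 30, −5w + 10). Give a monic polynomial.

Apply the Euclidean algorithm:
  w**3 − 9w**2 + 23w − 30 = (−(1/5)w**2 + (7/5)w − 9/5)(−5w + 10) + (−12)
  −5w + 10 = ((5/12)w − 5/6)(−12) + (0)
The last nonzero remainder is the constant −12, so the polynomials are coprime and gcd = 1.

1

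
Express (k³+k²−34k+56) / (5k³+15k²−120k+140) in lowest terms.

By polynomial division,
  k³+k²−34k+56 = (1/5)(5k³+15k²−120k+140) + (−2k²−10k+28)
  5k³+15k²−120k+140 = (−(5/2)k+5)(−2k²−10k+28) + (0)
Last nonzero remainder: −2k²−10k+28. Dividing through by −2 gives the monic gcd k²+5k−14.
Cancel k²+5k−14 from numerator and denominator to get the reduced form.

(k−4)/(5k−10)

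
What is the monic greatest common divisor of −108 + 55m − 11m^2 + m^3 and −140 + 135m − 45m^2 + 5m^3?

−4 + m

Apply the Euclidean algorithm:
  m^3 − 11m^2 + 55m − 108 = (1/5)(5m^3 − 45m^2 + 135m − 140) + (−2m^2 + 28m − 80)
  5m^3 − 45m^2 + 135m − 140 = (−(5/2)m − 25/2)(−2m^2 + 28m − 80) + (285m − 1140)
  −2m^2 + 28m − 80 = (−(2/285)m + 4/57)(285m − 1140) + (0)
Last nonzero remainder: 285m − 1140. Dividing through by 285 gives the monic gcd m − 4.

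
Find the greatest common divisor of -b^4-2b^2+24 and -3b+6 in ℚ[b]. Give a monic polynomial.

b-2

Repeated division with remainder:
  -b^4-2b^2+24 = ((1/3)b^3+(2/3)b^2+2b+4)(-3b+6) + (0)
Last nonzero remainder: -3b+6. Dividing through by -3 gives the monic gcd b-2.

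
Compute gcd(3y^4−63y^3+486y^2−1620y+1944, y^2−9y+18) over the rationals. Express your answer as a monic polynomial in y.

Apply the Euclidean algorithm:
  3y^4−63y^3+486y^2−1620y+1944 = (3y^2−36y+108)(y^2−9y+18) + (0)
The last nonzero remainder y^2−9y+18 is already monic.

y^2−9y+18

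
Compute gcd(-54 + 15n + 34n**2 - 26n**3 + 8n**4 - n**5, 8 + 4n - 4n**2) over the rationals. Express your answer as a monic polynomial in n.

-2 - n + n**2

Euclidean algorithm in ℚ[n]:
  -n**5 + 8n**4 - 26n**3 + 34n**2 + 15n - 54 = ((1/4)n**3 - (7/4)n**2 + (21/4)n - 27/4)(-4n**2 + 4n + 8) + (0)
Last nonzero remainder: -4n**2 + 4n + 8. Dividing through by -4 gives the monic gcd n**2 - n - 2.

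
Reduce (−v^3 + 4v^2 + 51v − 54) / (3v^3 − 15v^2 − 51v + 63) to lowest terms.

(−v^2 + 3v + 54)/(3v^2 − 12v − 63)

By polynomial division,
  −v^3 + 4v^2 + 51v − 54 = (−1/3)(3v^3 − 15v^2 − 51v + 63) + (−v^2 + 34v − 33)
  3v^3 − 15v^2 − 51v + 63 = (−3v − 87)(−v^2 + 34v − 33) + (2808v − 2808)
  −v^2 + 34v − 33 = (−(1/2808)v + 11/936)(2808v − 2808) + (0)
Last nonzero remainder: 2808v − 2808. Dividing through by 2808 gives the monic gcd v − 1.
Cancel v − 1 from numerator and denominator to get the reduced form.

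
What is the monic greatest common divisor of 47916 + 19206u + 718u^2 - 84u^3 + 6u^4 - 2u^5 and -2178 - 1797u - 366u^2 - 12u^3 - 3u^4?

363 + 118u + 2u^2 + u^3

By polynomial division,
  -2u^5 + 6u^4 - 84u^3 + 718u^2 + 19206u + 47916 = ((2/3)u - 14/3)(-3u^4 - 12u^3 - 366u^2 - 1797u - 2178) + (104u^3 + 208u^2 + 12272u + 37752)
  -3u^4 - 12u^3 - 366u^2 - 1797u - 2178 = (-(3/104)u - 3/52)(104u^3 + 208u^2 + 12272u + 37752) + (0)
Last nonzero remainder: 104u^3 + 208u^2 + 12272u + 37752. Dividing through by 104 gives the monic gcd u^3 + 2u^2 + 118u + 363.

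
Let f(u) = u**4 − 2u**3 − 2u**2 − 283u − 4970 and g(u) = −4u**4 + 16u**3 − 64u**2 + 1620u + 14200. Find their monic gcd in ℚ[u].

u**3 − 9u**2 + 61u − 710

Apply the Euclidean algorithm:
  u**4 − 2u**3 − 2u**2 − 283u − 4970 = (−1/4)(−4u**4 + 16u**3 − 64u**2 + 1620u + 14200) + (2u**3 − 18u**2 + 122u − 1420)
  −4u**4 + 16u**3 − 64u**2 + 1620u + 14200 = (−2u − 10)(2u**3 − 18u**2 + 122u − 1420) + (0)
Last nonzero remainder: 2u**3 − 18u**2 + 122u − 1420. Dividing through by 2 gives the monic gcd u**3 − 9u**2 + 61u − 710.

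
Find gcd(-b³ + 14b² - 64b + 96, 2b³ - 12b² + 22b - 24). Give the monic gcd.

b - 4

Euclidean algorithm in ℚ[b]:
  -b³ + 14b² - 64b + 96 = (-1/2)(2b³ - 12b² + 22b - 24) + (8b² - 53b + 84)
  2b³ - 12b² + 22b - 24 = ((1/4)b + 5/32)(8b² - 53b + 84) + ((297/32)b - 297/8)
  8b² - 53b + 84 = ((256/297)b - 224/99)((297/32)b - 297/8) + (0)
Last nonzero remainder: (297/32)b - 297/8. Dividing through by 297/32 gives the monic gcd b - 4.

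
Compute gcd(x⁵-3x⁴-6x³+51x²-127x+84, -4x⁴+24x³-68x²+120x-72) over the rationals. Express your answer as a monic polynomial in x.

x²-4x+3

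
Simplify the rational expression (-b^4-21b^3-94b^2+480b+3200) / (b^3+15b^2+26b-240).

Euclidean algorithm in ℚ[b]:
  -b^4-21b^3-94b^2+480b+3200 = (-b-6)(b^3+15b^2+26b-240) + (22b^2+396b+1760)
  b^3+15b^2+26b-240 = ((1/22)b-3/22)(22b^2+396b+1760) + (0)
Last nonzero remainder: 22b^2+396b+1760. Dividing through by 22 gives the monic gcd b^2+18b+80.
Cancel b^2+18b+80 from numerator and denominator to get the reduced form.

(-b^2-3b+40)/(b-3)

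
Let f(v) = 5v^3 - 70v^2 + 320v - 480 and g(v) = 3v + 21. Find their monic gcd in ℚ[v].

Euclidean algorithm in ℚ[v]:
  5v^3 - 70v^2 + 320v - 480 = ((5/3)v^2 - 35v + 1055/3)(3v + 21) + (-7865)
  3v + 21 = (-(3/7865)v - 21/7865)(-7865) + (0)
The last nonzero remainder is the constant -7865, so the polynomials are coprime and gcd = 1.

1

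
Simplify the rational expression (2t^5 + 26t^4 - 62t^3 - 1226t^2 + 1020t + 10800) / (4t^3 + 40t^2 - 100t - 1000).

(t^3 + 8t^2 - 21t - 108)/(2t + 10)

Apply the Euclidean algorithm:
  2t^5 + 26t^4 - 62t^3 - 1226t^2 + 1020t + 10800 = ((1/2)t^2 + (3/2)t - 18)(4t^3 + 40t^2 - 100t - 1000) + (144t^2 + 720t - 7200)
  4t^3 + 40t^2 - 100t - 1000 = ((1/36)t + 5/36)(144t^2 + 720t - 7200) + (0)
Last nonzero remainder: 144t^2 + 720t - 7200. Dividing through by 144 gives the monic gcd t^2 + 5t - 50.
Cancel t^2 + 5t - 50 from numerator and denominator to get the reduced form.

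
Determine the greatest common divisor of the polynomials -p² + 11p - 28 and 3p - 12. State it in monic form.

By polynomial division,
  -p² + 11p - 28 = (-(1/3)p + 7/3)(3p - 12) + (0)
Last nonzero remainder: 3p - 12. Dividing through by 3 gives the monic gcd p - 4.

p - 4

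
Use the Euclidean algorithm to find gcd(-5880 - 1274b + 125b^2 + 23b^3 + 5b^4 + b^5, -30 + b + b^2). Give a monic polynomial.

-30 + b + b^2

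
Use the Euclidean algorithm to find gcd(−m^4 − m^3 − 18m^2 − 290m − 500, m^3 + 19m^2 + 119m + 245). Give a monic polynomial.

Apply the Euclidean algorithm:
  −m^4 − m^3 − 18m^2 − 290m − 500 = (−m + 18)(m^3 + 19m^2 + 119m + 245) + (−241m^2 − 2187m − 4910)
  m^3 + 19m^2 + 119m + 245 = (−(1/241)m − 2392/58081)(−241m^2 − 2187m − 4910) + ((497025/58081)m + 2485125/58081)
  −241m^2 − 2187m − 4910 = (−(13997521/497025)m − 57035542/497025)((497025/58081)m + 2485125/58081) + (0)
Last nonzero remainder: (497025/58081)m + 2485125/58081. Dividing through by 497025/58081 gives the monic gcd m + 5.

m + 5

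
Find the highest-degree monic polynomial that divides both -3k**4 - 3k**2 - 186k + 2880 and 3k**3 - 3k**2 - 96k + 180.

k**2 + k - 30

By polynomial division,
  -3k**4 - 3k**2 - 186k + 2880 = (-k - 1)(3k**3 - 3k**2 - 96k + 180) + (-102k**2 - 102k + 3060)
  3k**3 - 3k**2 - 96k + 180 = (-(1/34)k + 1/17)(-102k**2 - 102k + 3060) + (0)
Last nonzero remainder: -102k**2 - 102k + 3060. Dividing through by -102 gives the monic gcd k**2 + k - 30.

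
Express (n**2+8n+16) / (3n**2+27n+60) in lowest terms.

Apply the Euclidean algorithm:
  n**2+8n+16 = (1/3)(3n**2+27n+60) + (−n−4)
  3n**2+27n+60 = (−3n−15)(−n−4) + (0)
Last nonzero remainder: −n−4. Dividing through by −1 gives the monic gcd n+4.
Cancel n+4 from numerator and denominator to get the reduced form.

(n+4)/(3n+15)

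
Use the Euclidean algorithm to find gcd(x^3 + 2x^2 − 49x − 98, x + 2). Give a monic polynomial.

By polynomial division,
  x^3 + 2x^2 − 49x − 98 = (x^2 − 49)(x + 2) + (0)
The last nonzero remainder x + 2 is already monic.

x + 2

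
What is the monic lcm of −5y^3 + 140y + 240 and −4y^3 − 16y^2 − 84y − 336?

Repeated division with remainder:
  −5y^3 + 140y + 240 = (5/4)(−4y^3 − 16y^2 − 84y − 336) + (20y^2 + 245y + 660)
  −4y^3 − 16y^2 − 84y − 336 = (−(1/5)y + 33/20)(20y^2 + 245y + 660) + (−(1425/4)y − 1425)
  20y^2 + 245y + 660 = (−(16/285)y − 44/95)(−(1425/4)y − 1425) + (0)
Last nonzero remainder: −(1425/4)y − 1425. Dividing through by −1425/4 gives the monic gcd y + 4.
Then lcm(f, g) = f·g / gcd(f, g); expanding and making the result monic gives the answer.

y^5 − 7y^3 − 48y^2 − 588y − 1008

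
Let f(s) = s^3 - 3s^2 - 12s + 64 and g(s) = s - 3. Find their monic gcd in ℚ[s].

1

Repeated division with remainder:
  s^3 - 3s^2 - 12s + 64 = (s^2 - 12)(s - 3) + (28)
  s - 3 = ((1/28)s - 3/28)(28) + (0)
The last nonzero remainder is the constant 28, so the polynomials are coprime and gcd = 1.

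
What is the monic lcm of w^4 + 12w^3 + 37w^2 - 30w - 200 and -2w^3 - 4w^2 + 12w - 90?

By polynomial division,
  w^4 + 12w^3 + 37w^2 - 30w - 200 = (-(1/2)w - 5)(-2w^3 - 4w^2 + 12w - 90) + (23w^2 - 15w - 650)
  -2w^3 - 4w^2 + 12w - 90 = (-(2/23)w - 122/529)(23w^2 - 15w - 650) + (-(25382/529)w - 126910/529)
  23w^2 - 15w - 650 = (-(12167/25382)w + 34385/12691)(-(25382/529)w - 126910/529) + (0)
Last nonzero remainder: -(25382/529)w - 126910/529. Dividing through by -25382/529 gives the monic gcd w + 5.
Then lcm(f, g) = f·g / gcd(f, g); expanding and making the result monic gives the answer.

w^6 + 9w^5 + 10w^4 - 33w^3 + 223w^2 + 330w - 1800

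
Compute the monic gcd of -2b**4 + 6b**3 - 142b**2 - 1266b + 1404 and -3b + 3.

By polynomial division,
  -2b**4 + 6b**3 - 142b**2 - 1266b + 1404 = ((2/3)b**3 - (4/3)b**2 + 46b + 468)(-3b + 3) + (0)
Last nonzero remainder: -3b + 3. Dividing through by -3 gives the monic gcd b - 1.

b - 1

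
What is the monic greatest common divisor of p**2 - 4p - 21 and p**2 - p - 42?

p - 7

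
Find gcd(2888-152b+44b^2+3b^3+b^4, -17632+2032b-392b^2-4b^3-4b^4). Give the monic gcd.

Repeated division with remainder:
  b^4+3b^3+44b^2-152b+2888 = (-1/4)(-4b^4-4b^3-392b^2+2032b-17632) + (2b^3-54b^2+356b-1520)
  -4b^4-4b^3-392b^2+2032b-17632 = (-2b-56)(2b^3-54b^2+356b-1520) + (-2704b^2+18928b-102752)
  2b^3-54b^2+356b-1520 = (-(1/1352)b+5/338)(-2704b^2+18928b-102752) + (0)
Last nonzero remainder: -2704b^2+18928b-102752. Dividing through by -2704 gives the monic gcd b^2-7b+38.

38-7b+b^2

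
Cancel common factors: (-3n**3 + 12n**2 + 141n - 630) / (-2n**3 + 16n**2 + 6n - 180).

Euclidean algorithm in ℚ[n]:
  -3n**3 + 12n**2 + 141n - 630 = (3/2)(-2n**3 + 16n**2 + 6n - 180) + (-12n**2 + 132n - 360)
  -2n**3 + 16n**2 + 6n - 180 = ((1/6)n + 1/2)(-12n**2 + 132n - 360) + (0)
Last nonzero remainder: -12n**2 + 132n - 360. Dividing through by -12 gives the monic gcd n**2 - 11n + 30.
Cancel n**2 - 11n + 30 from numerator and denominator to get the reduced form.

(3n + 21)/(2n + 6)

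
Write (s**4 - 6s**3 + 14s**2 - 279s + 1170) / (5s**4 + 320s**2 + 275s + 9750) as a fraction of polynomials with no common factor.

By polynomial division,
  s**4 - 6s**3 + 14s**2 - 279s + 1170 = (1/5)(5s**4 + 320s**2 + 275s + 9750) + (-6s**3 - 50s**2 - 334s - 780)
  5s**4 + 320s**2 + 275s + 9750 = (-(5/6)s + 125/18)(-6s**3 - 50s**2 - 334s - 780) + ((3500/9)s**2 + (17500/9)s + 45500/3)
  -6s**3 - 50s**2 - 334s - 780 = (-(27/1750)s - 9/175)((3500/9)s**2 + (17500/9)s + 45500/3) + (0)
Last nonzero remainder: (3500/9)s**2 + (17500/9)s + 45500/3. Dividing through by 3500/9 gives the monic gcd s**2 + 5s + 39.
Cancel s**2 + 5s + 39 from numerator and denominator to get the reduced form.

(s**2 - 11s + 30)/(5s**2 - 25s + 250)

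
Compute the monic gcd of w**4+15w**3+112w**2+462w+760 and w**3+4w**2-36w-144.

Euclidean algorithm in ℚ[w]:
  w**4+15w**3+112w**2+462w+760 = (w+11)(w**3+4w**2-36w-144) + (104w**2+1002w+2344)
  w**3+4w**2-36w-144 = ((1/104)w-293/5408)(104w**2+1002w+2344) + (-(11495/2704)w-11495/676)
  104w**2+1002w+2344 = (-(281216/11495)w-1584544/11495)(-(11495/2704)w-11495/676) + (0)
Last nonzero remainder: -(11495/2704)w-11495/676. Dividing through by -11495/2704 gives the monic gcd w+4.

w+4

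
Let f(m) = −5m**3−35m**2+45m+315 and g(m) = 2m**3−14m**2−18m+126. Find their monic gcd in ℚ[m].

By polynomial division,
  −5m**3−35m**2+45m+315 = (−5/2)(2m**3−14m**2−18m+126) + (−70m**2+630)
  2m**3−14m**2−18m+126 = (−(1/35)m+1/5)(−70m**2+630) + (0)
Last nonzero remainder: −70m**2+630. Dividing through by −70 gives the monic gcd m**2−9.

m**2−9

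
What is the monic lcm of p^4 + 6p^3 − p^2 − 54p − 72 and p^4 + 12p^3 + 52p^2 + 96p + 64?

Repeated division with remainder:
  p^4 + 6p^3 − p^2 − 54p − 72 = (p^4 + 12p^3 + 52p^2 + 96p + 64) + (−6p^3 − 53p^2 − 150p − 136)
  p^4 + 12p^3 + 52p^2 + 96p + 64 = (−(1/6)p − 19/36)(−6p^3 − 53p^2 − 150p − 136) + (−(35/36)p^2 − (35/6)p − 70/9)
  −6p^3 − 53p^2 − 150p − 136 = ((216/35)p + 612/35)(−(35/36)p^2 − (35/6)p − 70/9) + (0)
Last nonzero remainder: −(35/36)p^2 − (35/6)p − 70/9. Dividing through by −35/36 gives the monic gcd p^2 + 6p + 8.
Then lcm(f, g) = f·g / gcd(f, g); expanding and making the result monic gives the answer.

p^6 + 12p^5 + 43p^4 − 12p^3 − 404p^2 − 864p − 576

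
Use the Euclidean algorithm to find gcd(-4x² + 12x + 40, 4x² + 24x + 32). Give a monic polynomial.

x + 2

Euclidean algorithm in ℚ[x]:
  -4x² + 12x + 40 = (-1)(4x² + 24x + 32) + (36x + 72)
  4x² + 24x + 32 = ((1/9)x + 4/9)(36x + 72) + (0)
Last nonzero remainder: 36x + 72. Dividing through by 36 gives the monic gcd x + 2.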